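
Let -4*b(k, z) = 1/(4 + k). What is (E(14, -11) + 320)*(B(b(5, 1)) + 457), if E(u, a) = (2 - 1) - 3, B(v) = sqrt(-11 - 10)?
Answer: 145326 + 318*I*sqrt(21) ≈ 1.4533e+5 + 1457.3*I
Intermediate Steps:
b(k, z) = -1/(4*(4 + k))
B(v) = I*sqrt(21) (B(v) = sqrt(-21) = I*sqrt(21))
E(u, a) = -2 (E(u, a) = 1 - 3 = -2)
(E(14, -11) + 320)*(B(b(5, 1)) + 457) = (-2 + 320)*(I*sqrt(21) + 457) = 318*(457 + I*sqrt(21)) = 145326 + 318*I*sqrt(21)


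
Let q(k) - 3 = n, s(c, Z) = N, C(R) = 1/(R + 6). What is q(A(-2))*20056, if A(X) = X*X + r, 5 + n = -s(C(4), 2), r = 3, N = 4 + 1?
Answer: -140392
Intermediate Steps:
C(R) = 1/(6 + R)
N = 5
s(c, Z) = 5
n = -10 (n = -5 - 1*5 = -5 - 5 = -10)
A(X) = 3 + X² (A(X) = X*X + 3 = X² + 3 = 3 + X²)
q(k) = -7 (q(k) = 3 - 10 = -7)
q(A(-2))*20056 = -7*20056 = -140392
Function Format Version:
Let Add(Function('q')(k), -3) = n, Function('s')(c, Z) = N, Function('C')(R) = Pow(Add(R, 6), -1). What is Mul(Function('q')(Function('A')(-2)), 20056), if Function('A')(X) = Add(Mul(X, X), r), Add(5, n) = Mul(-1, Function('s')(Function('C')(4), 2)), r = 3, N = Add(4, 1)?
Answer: -140392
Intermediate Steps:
Function('C')(R) = Pow(Add(6, R), -1)
N = 5
Function('s')(c, Z) = 5
n = -10 (n = Add(-5, Mul(-1, 5)) = Add(-5, -5) = -10)
Function('A')(X) = Add(3, Pow(X, 2)) (Function('A')(X) = Add(Mul(X, X), 3) = Add(Pow(X, 2), 3) = Add(3, Pow(X, 2)))
Function('q')(k) = -7 (Function('q')(k) = Add(3, -10) = -7)
Mul(Function('q')(Function('A')(-2)), 20056) = Mul(-7, 20056) = -140392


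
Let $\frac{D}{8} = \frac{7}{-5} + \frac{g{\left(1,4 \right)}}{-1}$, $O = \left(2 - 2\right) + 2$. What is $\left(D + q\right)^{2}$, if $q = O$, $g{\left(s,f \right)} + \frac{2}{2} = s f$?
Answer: $\frac{27556}{25} \approx 1102.2$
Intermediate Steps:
$g{\left(s,f \right)} = -1 + f s$ ($g{\left(s,f \right)} = -1 + s f = -1 + f s$)
$O = 2$ ($O = 0 + 2 = 2$)
$D = - \frac{176}{5}$ ($D = 8 \left(\frac{7}{-5} + \frac{-1 + 4 \cdot 1}{-1}\right) = 8 \left(7 \left(- \frac{1}{5}\right) + \left(-1 + 4\right) \left(-1\right)\right) = 8 \left(- \frac{7}{5} + 3 \left(-1\right)\right) = 8 \left(- \frac{7}{5} - 3\right) = 8 \left(- \frac{22}{5}\right) = - \frac{176}{5} \approx -35.2$)
$q = 2$
$\left(D + q\right)^{2} = \left(- \frac{176}{5} + 2\right)^{2} = \left(- \frac{166}{5}\right)^{2} = \frac{27556}{25}$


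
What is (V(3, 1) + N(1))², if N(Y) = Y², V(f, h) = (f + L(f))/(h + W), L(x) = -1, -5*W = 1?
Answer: 49/4 ≈ 12.250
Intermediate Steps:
W = -⅕ (W = -⅕*1 = -⅕ ≈ -0.20000)
V(f, h) = (-1 + f)/(-⅕ + h) (V(f, h) = (f - 1)/(h - ⅕) = (-1 + f)/(-⅕ + h))
(V(3, 1) + N(1))² = (5*(-1 + 3)/(-1 + 5*1) + 1²)² = (5*2/(-1 + 5) + 1)² = (5*2/4 + 1)² = (5*(¼)*2 + 1)² = (5/2 + 1)² = (7/2)² = 49/4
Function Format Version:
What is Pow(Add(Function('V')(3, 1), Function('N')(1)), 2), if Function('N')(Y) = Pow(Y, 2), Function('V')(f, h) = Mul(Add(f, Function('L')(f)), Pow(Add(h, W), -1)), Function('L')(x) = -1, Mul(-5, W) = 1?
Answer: Rational(49, 4) ≈ 12.250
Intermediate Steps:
W = Rational(-1, 5) (W = Mul(Rational(-1, 5), 1) = Rational(-1, 5) ≈ -0.20000)
Function('V')(f, h) = Mul(Pow(Add(Rational(-1, 5), h), -1), Add(-1, f)) (Function('V')(f, h) = Mul(Add(f, -1), Pow(Add(h, Rational(-1, 5)), -1)) = Mul(Add(-1, f), Pow(Add(Rational(-1, 5), h), -1)) = Mul(Pow(Add(Rational(-1, 5), h), -1), Add(-1, f)))
Pow(Add(Function('V')(3, 1), Function('N')(1)), 2) = Pow(Add(Mul(5, Pow(Add(-1, Mul(5, 1)), -1), Add(-1, 3)), Pow(1, 2)), 2) = Pow(Add(Mul(5, Pow(Add(-1, 5), -1), 2), 1), 2) = Pow(Add(Mul(5, Pow(4, -1), 2), 1), 2) = Pow(Add(Mul(5, Rational(1, 4), 2), 1), 2) = Pow(Add(Rational(5, 2), 1), 2) = Pow(Rational(7, 2), 2) = Rational(49, 4)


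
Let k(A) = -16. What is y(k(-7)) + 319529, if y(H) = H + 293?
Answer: 319806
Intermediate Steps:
y(H) = 293 + H
y(k(-7)) + 319529 = (293 - 16) + 319529 = 277 + 319529 = 319806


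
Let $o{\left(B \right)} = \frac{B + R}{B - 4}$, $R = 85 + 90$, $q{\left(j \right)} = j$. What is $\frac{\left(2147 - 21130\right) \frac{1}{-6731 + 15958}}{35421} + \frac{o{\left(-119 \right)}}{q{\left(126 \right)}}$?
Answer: $- \frac{442777483}{120600110223} \approx -0.0036715$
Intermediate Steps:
$R = 175$
$o{\left(B \right)} = \frac{175 + B}{-4 + B}$ ($o{\left(B \right)} = \frac{B + 175}{B - 4} = \frac{175 + B}{-4 + B}$)
$\frac{\left(2147 - 21130\right) \frac{1}{-6731 + 15958}}{35421} + \frac{o{\left(-119 \right)}}{q{\left(126 \right)}} = \frac{\left(2147 - 21130\right) \frac{1}{-6731 + 15958}}{35421} + \frac{\frac{1}{-4 - 119} \left(175 - 119\right)}{126} = - \frac{18983}{9227} \cdot \frac{1}{35421} + \frac{1}{-123} \cdot 56 \cdot \frac{1}{126} = \left(-18983\right) \frac{1}{9227} \cdot \frac{1}{35421} + \left(- \frac{1}{123}\right) 56 \cdot \frac{1}{126} = \left(- \frac{18983}{9227}\right) \frac{1}{35421} - \frac{4}{1107} = - \frac{18983}{326829567} - \frac{4}{1107} = - \frac{442777483}{120600110223}$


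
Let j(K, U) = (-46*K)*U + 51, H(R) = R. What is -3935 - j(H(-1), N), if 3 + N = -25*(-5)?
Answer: -9598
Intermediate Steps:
N = 122 (N = -3 - 25*(-5) = -3 + 125 = 122)
j(K, U) = 51 - 46*K*U (j(K, U) = -46*K*U + 51 = 51 - 46*K*U)
-3935 - j(H(-1), N) = -3935 - (51 - 46*(-1)*122) = -3935 - (51 + 5612) = -3935 - 1*5663 = -3935 - 5663 = -9598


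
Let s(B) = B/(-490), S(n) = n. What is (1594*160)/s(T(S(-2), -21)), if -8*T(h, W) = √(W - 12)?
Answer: -999756800*I*√33/33 ≈ -1.7404e+8*I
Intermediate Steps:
T(h, W) = -√(-12 + W)/8 (T(h, W) = -√(W - 12)/8 = -√(-12 + W)/8)
s(B) = -B/490 (s(B) = B*(-1/490) = -B/490)
(1594*160)/s(T(S(-2), -21)) = (1594*160)/((-(-1)*√(-12 - 21)/3920)) = 255040/((-(-1)*√(-33)/3920)) = 255040/((-(-1)*I*√33/3920)) = 255040/((I*√33/3920)) = 255040*(-3920*I*√33/33) = -999756800*I*√33/33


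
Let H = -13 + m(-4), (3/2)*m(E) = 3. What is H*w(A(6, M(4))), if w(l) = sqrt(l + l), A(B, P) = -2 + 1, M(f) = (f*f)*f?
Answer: -11*I*sqrt(2) ≈ -15.556*I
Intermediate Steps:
m(E) = 2 (m(E) = (2/3)*3 = 2)
M(f) = f**3 (M(f) = f**2*f = f**3)
A(B, P) = -1
w(l) = sqrt(2)*sqrt(l) (w(l) = sqrt(2*l) = sqrt(2)*sqrt(l))
H = -11 (H = -13 + 2 = -11)
H*w(A(6, M(4))) = -11*sqrt(2)*sqrt(-1) = -11*sqrt(2)*I = -11*I*sqrt(2)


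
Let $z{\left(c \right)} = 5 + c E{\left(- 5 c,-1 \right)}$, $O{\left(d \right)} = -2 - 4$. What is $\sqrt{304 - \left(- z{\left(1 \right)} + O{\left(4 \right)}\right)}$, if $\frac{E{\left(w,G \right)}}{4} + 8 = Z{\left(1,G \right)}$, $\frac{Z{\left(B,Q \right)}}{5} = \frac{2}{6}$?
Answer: $\frac{\sqrt{2607}}{3} \approx 17.02$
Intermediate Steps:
$Z{\left(B,Q \right)} = \frac{5}{3}$ ($Z{\left(B,Q \right)} = 5 \cdot \frac{2}{6} = 5 \cdot 2 \cdot \frac{1}{6} = 5 \cdot \frac{1}{3} = \frac{5}{3}$)
$O{\left(d \right)} = -6$ ($O{\left(d \right)} = -2 - 4 = -6$)
$E{\left(w,G \right)} = - \frac{76}{3}$ ($E{\left(w,G \right)} = -32 + 4 \cdot \frac{5}{3} = -32 + \frac{20}{3} = - \frac{76}{3}$)
$z{\left(c \right)} = 5 - \frac{76 c}{3}$ ($z{\left(c \right)} = 5 + c \left(- \frac{76}{3}\right) = 5 - \frac{76 c}{3}$)
$\sqrt{304 - \left(- z{\left(1 \right)} + O{\left(4 \right)}\right)} = \sqrt{304 + \left(\left(5 - \frac{76}{3}\right) - -6\right)} = \sqrt{304 + \left(\left(5 - \frac{76}{3}\right) + 6\right)} = \sqrt{304 + \left(- \frac{61}{3} + 6\right)} = \sqrt{304 - \frac{43}{3}} = \sqrt{\frac{869}{3}} = \frac{\sqrt{2607}}{3}$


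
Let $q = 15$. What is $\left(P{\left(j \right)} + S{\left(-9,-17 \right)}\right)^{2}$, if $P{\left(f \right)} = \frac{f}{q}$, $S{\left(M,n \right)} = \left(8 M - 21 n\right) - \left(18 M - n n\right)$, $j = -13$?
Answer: $\frac{121594729}{225} \approx 5.4042 \cdot 10^{5}$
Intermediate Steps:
$S{\left(M,n \right)} = n^{2} - 21 n - 10 M$ ($S{\left(M,n \right)} = \left(- 21 n + 8 M\right) - \left(- n^{2} + 18 M\right) = n^{2} - 21 n - 10 M$)
$P{\left(f \right)} = \frac{f}{15}$
$\left(P{\left(j \right)} + S{\left(-9,-17 \right)}\right)^{2} = \left(\frac{1}{15} \left(-13\right) - \left(-447 - 289\right)\right)^{2} = \left(- \frac{13}{15} + \left(289 + 357 + 90\right)\right)^{2} = \left(- \frac{13}{15} + 736\right)^{2} = \left(\frac{11027}{15}\right)^{2} = \frac{121594729}{225}$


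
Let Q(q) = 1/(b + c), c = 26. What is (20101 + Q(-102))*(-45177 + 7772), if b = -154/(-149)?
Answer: -3028569774685/4028 ≈ -7.5188e+8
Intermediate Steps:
b = 154/149 (b = -154*(-1/149) = 154/149 ≈ 1.0336)
Q(q) = 149/4028 (Q(q) = 1/(154/149 + 26) = 1/(4028/149) = 149/4028)
(20101 + Q(-102))*(-45177 + 7772) = (20101 + 149/4028)*(-45177 + 7772) = (80966977/4028)*(-37405) = -3028569774685/4028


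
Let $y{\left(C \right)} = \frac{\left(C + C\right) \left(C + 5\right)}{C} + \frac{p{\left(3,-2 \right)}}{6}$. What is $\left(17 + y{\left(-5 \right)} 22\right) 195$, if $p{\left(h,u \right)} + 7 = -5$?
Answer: $-5265$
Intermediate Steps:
$p{\left(h,u \right)} = -12$ ($p{\left(h,u \right)} = -7 - 5 = -12$)
$y{\left(C \right)} = 8 + 2 C$ ($y{\left(C \right)} = \frac{\left(C + C\right) \left(C + 5\right)}{C} - \frac{12}{6} = \frac{2 C \left(5 + C\right)}{C} - 2 = \left(10 + 2 C\right) - 2 = 8 + 2 C$)
$\left(17 + y{\left(-5 \right)} 22\right) 195 = \left(17 + \left(8 + 2 \left(-5\right)\right) 22\right) 195 = \left(17 + \left(8 - 10\right) 22\right) 195 = \left(17 - 44\right) 195 = \left(-27\right) 195 = -5265$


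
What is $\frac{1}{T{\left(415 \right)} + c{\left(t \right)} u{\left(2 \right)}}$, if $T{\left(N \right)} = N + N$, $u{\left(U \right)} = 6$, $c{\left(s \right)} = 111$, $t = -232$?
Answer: $\frac{1}{1496} \approx 0.00066845$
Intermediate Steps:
$T{\left(N \right)} = 2 N$
$\frac{1}{T{\left(415 \right)} + c{\left(t \right)} u{\left(2 \right)}} = \frac{1}{2 \cdot 415 + 111 \cdot 6} = \frac{1}{830 + 666} = \frac{1}{1496}$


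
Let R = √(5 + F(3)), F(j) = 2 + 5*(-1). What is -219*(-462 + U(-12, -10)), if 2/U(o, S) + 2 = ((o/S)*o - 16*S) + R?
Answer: 26076527976/257737 + 5475*√2/257737 ≈ 1.0118e+5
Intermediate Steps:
F(j) = -3 (F(j) = 2 - 5 = -3)
R = √2 (R = √(5 - 3) = √2 ≈ 1.4142)
U(o, S) = 2/(-2 + √2 - 16*S + o²/S) (U(o, S) = 2/(-2 + (((o/S)*o - 16*S) + √2)) = 2/(-2 + ((o²/S - 16*S) + √2)) = 2/(-2 + ((-16*S + o²/S) + √2)) = 2/(-2 + (√2 - 16*S + o²/S)) = 2/(-2 + √2 - 16*S + o²/S))
-219*(-462 + U(-12, -10)) = -219*(-462 + 2*(-10)/((-12)² - 16*(-10)² - 2*(-10) - 10*√2)) = -219*(-462 + 2*(-10)/(144 - 16*100 + 20 - 10*√2)) = -219*(-462 + 2*(-10)/(144 - 1600 + 20 - 10*√2)) = -219*(-462 + 2*(-10)/(-1436 - 10*√2)) = -219*(-462 - 20/(-1436 - 10*√2)) = 101178 + 4380/(-1436 - 10*√2)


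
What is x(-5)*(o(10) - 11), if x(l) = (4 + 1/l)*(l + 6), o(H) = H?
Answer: -19/5 ≈ -3.8000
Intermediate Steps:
x(l) = (4 + 1/l)*(6 + l)
x(-5)*(o(10) - 11) = (25 + 4*(-5) + 6/(-5))*(10 - 11) = (25 - 20 + 6*(-⅕))*(-1) = (25 - 20 - 6/5)*(-1) = (19/5)*(-1) = -19/5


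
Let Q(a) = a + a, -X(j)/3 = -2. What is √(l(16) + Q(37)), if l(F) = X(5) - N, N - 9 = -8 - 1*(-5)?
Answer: √74 ≈ 8.6023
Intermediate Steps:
X(j) = 6 (X(j) = -3*(-2) = 6)
Q(a) = 2*a
N = 6 (N = 9 + (-8 - 1*(-5)) = 9 + (-8 + 5) = 9 - 3 = 6)
l(F) = 0 (l(F) = 6 - 1*6 = 6 - 6 = 0)
√(l(16) + Q(37)) = √(0 + 2*37) = √(0 + 74) = √74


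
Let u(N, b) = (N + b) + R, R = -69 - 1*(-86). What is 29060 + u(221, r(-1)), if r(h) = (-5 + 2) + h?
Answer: 29294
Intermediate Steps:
r(h) = -3 + h
R = 17 (R = -69 + 86 = 17)
u(N, b) = 17 + N + b (u(N, b) = (N + b) + 17 = 17 + N + b)
29060 + u(221, r(-1)) = 29060 + (17 + 221 + (-3 - 1)) = 29060 + (17 + 221 - 4) = 29060 + 234 = 29294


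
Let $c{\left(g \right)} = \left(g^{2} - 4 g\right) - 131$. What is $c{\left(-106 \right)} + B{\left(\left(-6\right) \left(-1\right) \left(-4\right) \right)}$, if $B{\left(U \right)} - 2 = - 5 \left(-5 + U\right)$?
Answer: $11676$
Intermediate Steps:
$c{\left(g \right)} = -131 + g^{2} - 4 g$
$B{\left(U \right)} = 27 - 5 U$ ($B{\left(U \right)} = 2 - 5 \left(-5 + U\right) = 2 - \left(-25 + 5 U\right) = 27 - 5 U$)
$c{\left(-106 \right)} + B{\left(\left(-6\right) \left(-1\right) \left(-4\right) \right)} = \left(-131 + \left(-106\right)^{2} - -424\right) - \left(-27 + 5 \left(-6\right) \left(-1\right) \left(-4\right)\right) = \left(-131 + 11236 + 424\right) - \left(-27 + 5 \cdot 6 \left(-4\right)\right) = 11529 + \left(27 - -120\right) = 11529 + \left(27 + 120\right) = 11529 + 147 = 11676$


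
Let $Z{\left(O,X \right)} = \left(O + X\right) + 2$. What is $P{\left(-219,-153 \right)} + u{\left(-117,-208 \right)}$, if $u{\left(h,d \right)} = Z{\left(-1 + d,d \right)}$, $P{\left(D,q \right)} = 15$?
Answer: $-400$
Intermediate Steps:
$Z{\left(O,X \right)} = 2 + O + X$
$u{\left(h,d \right)} = 1 + 2 d$ ($u{\left(h,d \right)} = 2 + \left(-1 + d\right) + d = 1 + 2 d$)
$P{\left(-219,-153 \right)} + u{\left(-117,-208 \right)} = 15 + \left(1 + 2 \left(-208\right)\right) = 15 + \left(1 - 416\right) = 15 - 415 = -400$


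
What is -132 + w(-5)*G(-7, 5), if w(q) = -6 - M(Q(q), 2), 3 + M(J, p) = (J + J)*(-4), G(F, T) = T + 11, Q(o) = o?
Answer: -820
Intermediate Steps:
G(F, T) = 11 + T
M(J, p) = -3 - 8*J (M(J, p) = -3 + (J + J)*(-4) = -3 + (2*J)*(-4) = -3 - 8*J)
w(q) = -3 + 8*q (w(q) = -6 - (-3 - 8*q) = -6 + (3 + 8*q) = -3 + 8*q)
-132 + w(-5)*G(-7, 5) = -132 + (-3 + 8*(-5))*(11 + 5) = -132 + (-3 - 40)*16 = -132 - 43*16 = -132 - 688 = -820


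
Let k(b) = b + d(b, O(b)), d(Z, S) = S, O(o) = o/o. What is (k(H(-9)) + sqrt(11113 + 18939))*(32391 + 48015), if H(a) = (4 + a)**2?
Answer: 2090556 + 160812*sqrt(7513) ≈ 1.6029e+7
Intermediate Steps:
O(o) = 1
k(b) = 1 + b (k(b) = b + 1 = 1 + b)
(k(H(-9)) + sqrt(11113 + 18939))*(32391 + 48015) = ((1 + (4 - 9)**2) + sqrt(11113 + 18939))*(32391 + 48015) = ((1 + (-5)**2) + sqrt(30052))*80406 = ((1 + 25) + 2*sqrt(7513))*80406 = (26 + 2*sqrt(7513))*80406 = 2090556 + 160812*sqrt(7513)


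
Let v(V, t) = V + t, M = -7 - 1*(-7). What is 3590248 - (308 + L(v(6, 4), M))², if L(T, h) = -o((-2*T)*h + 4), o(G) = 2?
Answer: 3496612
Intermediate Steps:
M = 0 (M = -7 + 7 = 0)
L(T, h) = -2 (L(T, h) = -1*2 = -2)
3590248 - (308 + L(v(6, 4), M))² = 3590248 - (308 - 2)² = 3590248 - 1*306² = 3590248 - 1*93636 = 3590248 - 93636 = 3496612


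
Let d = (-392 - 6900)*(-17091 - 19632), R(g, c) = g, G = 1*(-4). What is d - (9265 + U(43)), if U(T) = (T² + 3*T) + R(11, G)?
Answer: 267772862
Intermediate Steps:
G = -4
U(T) = 11 + T² + 3*T (U(T) = (T² + 3*T) + 11 = 11 + T² + 3*T)
d = 267784116 (d = -7292*(-36723) = 267784116)
d - (9265 + U(43)) = 267784116 - (9265 + (11 + 43² + 3*43)) = 267784116 - (9265 + (11 + 1849 + 129)) = 267784116 - (9265 + 1989) = 267784116 - 1*11254 = 267784116 - 11254 = 267772862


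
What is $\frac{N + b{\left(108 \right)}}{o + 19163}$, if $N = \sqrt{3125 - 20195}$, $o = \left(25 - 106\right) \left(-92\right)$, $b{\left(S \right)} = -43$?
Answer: $- \frac{43}{26615} + \frac{i \sqrt{17070}}{26615} \approx -0.0016156 + 0.004909 i$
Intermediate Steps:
$o = 7452$ ($o = \left(-81\right) \left(-92\right) = 7452$)
$N = i \sqrt{17070}$ ($N = \sqrt{-17070} = i \sqrt{17070} \approx 130.65 i$)
$\frac{N + b{\left(108 \right)}}{o + 19163} = \frac{i \sqrt{17070} - 43}{7452 + 19163} = \frac{-43 + i \sqrt{17070}}{26615} = \left(-43 + i \sqrt{17070}\right) \frac{1}{26615} = - \frac{43}{26615} + \frac{i \sqrt{17070}}{26615}$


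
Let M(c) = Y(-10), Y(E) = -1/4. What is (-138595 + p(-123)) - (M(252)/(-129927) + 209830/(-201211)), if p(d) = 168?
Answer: -14475336114063247/104570966388 ≈ -1.3843e+5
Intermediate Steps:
Y(E) = -¼ (Y(E) = -1*¼ = -¼)
M(c) = -¼
(-138595 + p(-123)) - (M(252)/(-129927) + 209830/(-201211)) = (-138595 + 168) - (-¼/(-129927) + 209830/(-201211)) = -138427 - (-¼*(-1/129927) + 209830*(-1/201211)) = -138427 - (1/519708 - 209830/201211) = -138427 - 1*(-109050128429/104570966388) = -138427 + 109050128429/104570966388 = -14475336114063247/104570966388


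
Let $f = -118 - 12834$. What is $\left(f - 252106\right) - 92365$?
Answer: $-357423$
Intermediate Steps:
$f = -12952$ ($f = -118 - 12834 = -12952$)
$\left(f - 252106\right) - 92365 = \left(-12952 - 252106\right) - 92365 = -265058 - 92365 = -357423$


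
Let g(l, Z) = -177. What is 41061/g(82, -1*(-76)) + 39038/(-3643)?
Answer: -52164983/214937 ≈ -242.70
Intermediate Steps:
41061/g(82, -1*(-76)) + 39038/(-3643) = 41061/(-177) + 39038/(-3643) = 41061*(-1/177) + 39038*(-1/3643) = -13687/59 - 39038/3643 = -52164983/214937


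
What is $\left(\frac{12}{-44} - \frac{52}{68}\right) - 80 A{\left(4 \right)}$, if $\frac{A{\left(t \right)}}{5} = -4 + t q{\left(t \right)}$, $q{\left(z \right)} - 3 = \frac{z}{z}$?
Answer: $- \frac{897794}{187} \approx -4801.0$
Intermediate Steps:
$q{\left(z \right)} = 4$ ($q{\left(z \right)} = 3 + \frac{z}{z} = 3 + 1 = 4$)
$A{\left(t \right)} = -20 + 20 t$ ($A{\left(t \right)} = 5 \left(-4 + t 4\right) = 5 \left(-4 + 4 t\right) = -20 + 20 t$)
$\left(\frac{12}{-44} - \frac{52}{68}\right) - 80 A{\left(4 \right)} = \left(\frac{12}{-44} - \frac{52}{68}\right) - 80 \left(-20 + 20 \cdot 4\right) = \left(12 \left(- \frac{1}{44}\right) - \frac{13}{17}\right) - 80 \left(-20 + 80\right) = \left(- \frac{3}{11} - \frac{13}{17}\right) - 4800 = - \frac{194}{187} - 4800 = - \frac{897794}{187}$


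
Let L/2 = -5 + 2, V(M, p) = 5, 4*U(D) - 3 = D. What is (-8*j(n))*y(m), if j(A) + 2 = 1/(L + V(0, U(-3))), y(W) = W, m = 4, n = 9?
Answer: 96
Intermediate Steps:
U(D) = ¾ + D/4
L = -6 (L = 2*(-5 + 2) = 2*(-3) = -6)
j(A) = -3 (j(A) = -2 + 1/(-6 + 5) = -2 + 1/(-1) = -2 - 1 = -3)
(-8*j(n))*y(m) = -8*(-3)*4 = 24*4 = 96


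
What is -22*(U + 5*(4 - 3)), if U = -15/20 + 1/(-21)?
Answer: -3883/42 ≈ -92.452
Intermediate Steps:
U = -67/84 (U = -15*1/20 + 1*(-1/21) = -3/4 - 1/21 = -67/84 ≈ -0.79762)
-22*(U + 5*(4 - 3)) = -22*(-67/84 + 5*(4 - 3)) = -22*(-67/84 + 5*1) = -22*(-67/84 + 5) = -22*353/84 = -3883/42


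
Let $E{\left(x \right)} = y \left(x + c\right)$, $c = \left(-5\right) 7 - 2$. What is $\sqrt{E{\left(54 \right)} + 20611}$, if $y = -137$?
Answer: $\sqrt{18282} \approx 135.21$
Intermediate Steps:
$c = -37$ ($c = -35 - 2 = -37$)
$E{\left(x \right)} = 5069 - 137 x$ ($E{\left(x \right)} = - 137 \left(x - 37\right) = - 137 \left(-37 + x\right) = 5069 - 137 x$)
$\sqrt{E{\left(54 \right)} + 20611} = \sqrt{\left(5069 - 7398\right) + 20611} = \sqrt{-2329 + 20611} = \sqrt{18282}$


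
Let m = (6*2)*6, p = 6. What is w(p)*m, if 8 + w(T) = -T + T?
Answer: -576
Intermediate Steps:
m = 72 (m = 12*6 = 72)
w(T) = -8 (w(T) = -8 + (-T + T) = -8 + 0 = -8)
w(p)*m = -8*72 = -576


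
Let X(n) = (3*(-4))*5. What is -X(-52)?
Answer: 60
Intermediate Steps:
X(n) = -60 (X(n) = -12*5 = -60)
-X(-52) = -1*(-60) = 60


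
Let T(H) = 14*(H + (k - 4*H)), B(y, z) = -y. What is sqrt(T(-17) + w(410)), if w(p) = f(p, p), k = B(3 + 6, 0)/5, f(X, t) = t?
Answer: sqrt(27470)/5 ≈ 33.148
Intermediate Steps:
k = -9/5 (k = -(3 + 6)/5 = -1*9*(1/5) = -9*1/5 = -9/5 ≈ -1.8000)
T(H) = -126/5 - 42*H (T(H) = 14*(H + (-9/5 - 4*H)) = 14*(-9/5 - 3*H) = -126/5 - 42*H)
w(p) = p
sqrt(T(-17) + w(410)) = sqrt((-126/5 - 42*(-17)) + 410) = sqrt((-126/5 + 714) + 410) = sqrt(3444/5 + 410) = sqrt(5494/5) = sqrt(27470)/5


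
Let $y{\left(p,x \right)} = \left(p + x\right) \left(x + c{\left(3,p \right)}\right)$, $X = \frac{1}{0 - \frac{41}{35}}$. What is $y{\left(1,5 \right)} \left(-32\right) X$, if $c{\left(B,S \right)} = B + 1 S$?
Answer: $\frac{60480}{41} \approx 1475.1$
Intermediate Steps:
$X = - \frac{35}{41}$ ($X = \frac{1}{0 - \frac{41}{35}} = \frac{1}{- \frac{41}{35}} = - \frac{35}{41} \approx -0.85366$)
$c{\left(B,S \right)} = B + S$
$y{\left(p,x \right)} = \left(p + x\right) \left(3 + p + x\right)$ ($y{\left(p,x \right)} = \left(p + x\right) \left(x + \left(3 + p\right)\right) = \left(p + x\right) \left(3 + p + x\right)$)
$y{\left(1,5 \right)} \left(-32\right) X = \left(5^{2} + 1 \cdot 5 + 1 \left(3 + 1\right) + 5 \left(3 + 1\right)\right) \left(-32\right) \left(- \frac{35}{41}\right) = \left(25 + 5 + 1 \cdot 4 + 5 \cdot 4\right) \left(-32\right) \left(- \frac{35}{41}\right) = \left(25 + 5 + 4 + 20\right) \left(-32\right) \left(- \frac{35}{41}\right) = 54 \left(-32\right) \left(- \frac{35}{41}\right) = \left(-1728\right) \left(- \frac{35}{41}\right) = \frac{60480}{41}$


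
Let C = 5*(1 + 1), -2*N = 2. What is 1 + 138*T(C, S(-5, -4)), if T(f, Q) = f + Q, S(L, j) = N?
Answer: 1243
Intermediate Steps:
N = -1 (N = -½*2 = -1)
S(L, j) = -1
C = 10 (C = 5*2 = 10)
T(f, Q) = Q + f
1 + 138*T(C, S(-5, -4)) = 1 + 138*(-1 + 10) = 1 + 138*9 = 1 + 1242 = 1243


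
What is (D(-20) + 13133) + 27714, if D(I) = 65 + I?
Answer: 40892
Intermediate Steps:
(D(-20) + 13133) + 27714 = ((65 - 20) + 13133) + 27714 = (45 + 13133) + 27714 = 13178 + 27714 = 40892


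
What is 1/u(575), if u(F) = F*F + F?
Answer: 1/331200 ≈ 3.0193e-6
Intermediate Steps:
u(F) = F + F² (u(F) = F² + F = F + F²)
1/u(575) = 1/(575*(1 + 575)) = 1/(575*576) = 1/331200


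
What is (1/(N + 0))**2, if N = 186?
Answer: 1/34596 ≈ 2.8905e-5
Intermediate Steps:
(1/(N + 0))**2 = (1/(186 + 0))**2 = (1/186)**2 = 1/34596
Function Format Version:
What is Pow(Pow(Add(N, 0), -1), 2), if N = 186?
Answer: Rational(1, 34596) ≈ 2.8905e-5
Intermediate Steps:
Pow(Pow(Add(N, 0), -1), 2) = Pow(Pow(Add(186, 0), -1), 2) = Pow(Pow(186, -1), 2) = Pow(Rational(1, 186), 2) = Rational(1, 34596)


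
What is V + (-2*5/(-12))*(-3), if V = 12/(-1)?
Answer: -29/2 ≈ -14.500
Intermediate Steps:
V = -12 (V = 12*(-1) = -12)
V + (-2*5/(-12))*(-3) = -12 + (-2*5/(-12))*(-3) = -12 - 10*(-1/12)*(-3) = -12 + (5/6)*(-3) = -12 - 5/2 = -29/2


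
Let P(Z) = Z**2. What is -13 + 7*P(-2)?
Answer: 15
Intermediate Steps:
-13 + 7*P(-2) = -13 + 7*(-2)**2 = -13 + 7*4 = -13 + 28 = 15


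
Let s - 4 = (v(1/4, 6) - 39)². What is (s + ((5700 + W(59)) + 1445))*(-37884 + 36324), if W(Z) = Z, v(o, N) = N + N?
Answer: -12381720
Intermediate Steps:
v(o, N) = 2*N
s = 733 (s = 4 + (2*6 - 39)² = 4 + (12 - 39)² = 4 + (-27)² = 4 + 729 = 733)
(s + ((5700 + W(59)) + 1445))*(-37884 + 36324) = (733 + ((5700 + 59) + 1445))*(-37884 + 36324) = (733 + (5759 + 1445))*(-1560) = (733 + 7204)*(-1560) = 7937*(-1560) = -12381720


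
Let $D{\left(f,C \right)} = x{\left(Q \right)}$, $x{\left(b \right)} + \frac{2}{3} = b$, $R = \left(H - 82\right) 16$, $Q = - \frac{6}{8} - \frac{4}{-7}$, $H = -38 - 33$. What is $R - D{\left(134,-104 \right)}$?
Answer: $- \frac{205561}{84} \approx -2447.2$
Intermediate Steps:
$H = -71$
$Q = - \frac{5}{28}$ ($Q = \left(-6\right) \frac{1}{8} - - \frac{4}{7} = - \frac{3}{4} + \frac{4}{7} = - \frac{5}{28} \approx -0.17857$)
$R = -2448$ ($R = \left(-71 - 82\right) 16 = \left(-153\right) 16 = -2448$)
$x{\left(b \right)} = - \frac{2}{3} + b$
$D{\left(f,C \right)} = - \frac{71}{84}$ ($D{\left(f,C \right)} = - \frac{2}{3} - \frac{5}{28} = - \frac{71}{84}$)
$R - D{\left(134,-104 \right)} = -2448 - - \frac{71}{84} = -2448 + \frac{71}{84} = - \frac{205561}{84}$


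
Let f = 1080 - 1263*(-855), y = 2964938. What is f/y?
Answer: 1080945/2964938 ≈ 0.36458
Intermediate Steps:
f = 1080945 (f = 1080 + 1079865 = 1080945)
f/y = 1080945/2964938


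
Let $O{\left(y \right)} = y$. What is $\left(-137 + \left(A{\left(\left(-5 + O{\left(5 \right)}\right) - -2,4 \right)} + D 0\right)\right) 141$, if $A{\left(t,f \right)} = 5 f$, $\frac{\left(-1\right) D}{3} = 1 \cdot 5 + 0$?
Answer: $-16497$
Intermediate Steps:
$D = -15$ ($D = - 3 \left(1 \cdot 5 + 0\right) = - 3 \left(5 + 0\right) = \left(-3\right) 5 = -15$)
$\left(-137 + \left(A{\left(\left(-5 + O{\left(5 \right)}\right) - -2,4 \right)} + D 0\right)\right) 141 = \left(-137 + \left(5 \cdot 4 - 0\right)\right) 141 = \left(-137 + \left(20 + 0\right)\right) 141 = \left(-137 + 20\right) 141 = \left(-117\right) 141 = -16497$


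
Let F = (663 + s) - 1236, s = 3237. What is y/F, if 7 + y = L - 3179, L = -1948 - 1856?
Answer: -1165/444 ≈ -2.6239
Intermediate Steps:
L = -3804
F = 2664 (F = (663 + 3237) - 1236 = 3900 - 1236 = 2664)
y = -6990 (y = -7 + (-3804 - 3179) = -7 - 6983 = -6990)
y/F = -6990/2664 = -6990*1/2664 = -1165/444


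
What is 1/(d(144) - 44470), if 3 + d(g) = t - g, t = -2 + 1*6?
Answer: -1/44613 ≈ -2.2415e-5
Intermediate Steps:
t = 4 (t = -2 + 6 = 4)
d(g) = 1 - g (d(g) = -3 + (4 - g) = 1 - g)
1/(d(144) - 44470) = 1/((1 - 1*144) - 44470) = 1/((1 - 144) - 44470) = 1/(-143 - 44470) = 1/(-44613) = -1/44613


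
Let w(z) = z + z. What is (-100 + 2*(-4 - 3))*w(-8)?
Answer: 1824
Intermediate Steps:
w(z) = 2*z
(-100 + 2*(-4 - 3))*w(-8) = (-100 + 2*(-4 - 3))*(2*(-8)) = (-100 + 2*(-7))*(-16) = (-100 - 14)*(-16) = -114*(-16) = 1824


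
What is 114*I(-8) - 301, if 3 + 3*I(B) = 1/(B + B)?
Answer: -3339/8 ≈ -417.38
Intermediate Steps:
I(B) = -1 + 1/(6*B) (I(B) = -1 + 1/(3*(B + B)) = -1 + 1/(3*((2*B))) = -1 + (1/(2*B))/3 = -1 + 1/(6*B))
114*I(-8) - 301 = 114*((1/6 - 1*(-8))/(-8)) - 301 = 114*(-(1/6 + 8)/8) - 301 = 114*(-1/8*49/6) - 301 = 114*(-49/48) - 301 = -931/8 - 301 = -3339/8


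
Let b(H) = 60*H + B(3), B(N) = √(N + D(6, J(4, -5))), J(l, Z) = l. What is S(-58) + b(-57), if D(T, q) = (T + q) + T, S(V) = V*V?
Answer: -56 + √19 ≈ -51.641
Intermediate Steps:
S(V) = V²
D(T, q) = q + 2*T
B(N) = √(16 + N) (B(N) = √(N + (4 + 2*6)) = √(N + (4 + 12)) = √(N + 16) = √(16 + N))
b(H) = √19 + 60*H (b(H) = 60*H + √(16 + 3) = 60*H + √19 = √19 + 60*H)
S(-58) + b(-57) = (-58)² + (√19 + 60*(-57)) = 3364 + (√19 - 3420) = 3364 + (-3420 + √19) = -56 + √19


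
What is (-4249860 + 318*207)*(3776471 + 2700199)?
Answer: -27098607486780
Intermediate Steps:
(-4249860 + 318*207)*(3776471 + 2700199) = (-4249860 + 65826)*6476670 = -4184034*6476670 = -27098607486780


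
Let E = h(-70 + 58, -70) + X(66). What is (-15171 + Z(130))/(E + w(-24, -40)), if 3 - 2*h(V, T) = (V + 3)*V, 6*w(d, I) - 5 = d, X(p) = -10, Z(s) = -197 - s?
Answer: 46494/197 ≈ 236.01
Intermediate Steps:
w(d, I) = ⅚ + d/6
h(V, T) = 3/2 - V*(3 + V)/2 (h(V, T) = 3/2 - (V + 3)*V/2 = 3/2 - (3 + V)*V/2 = 3/2 - V*(3 + V)/2)
E = -125/2 (E = (3/2 - 3*(-70 + 58)/2 - (-70 + 58)²/2) - 10 = (3/2 - 3/2*(-12) - ½*(-12)²) - 10 = (3/2 + 18 - ½*144) - 10 = (3/2 + 18 - 72) - 10 = -105/2 - 10 = -125/2 ≈ -62.500)
(-15171 + Z(130))/(E + w(-24, -40)) = (-15171 + (-197 - 1*130))/(-125/2 + (⅚ + (⅙)*(-24))) = (-15171 + (-197 - 130))/(-125/2 + (⅚ - 4)) = (-15171 - 327)/(-125/2 - 19/6) = -15498/(-197/3) = -15498*(-3/197) = 46494/197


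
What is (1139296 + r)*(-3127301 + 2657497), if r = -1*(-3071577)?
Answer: -1978284978892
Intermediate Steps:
r = 3071577
(1139296 + r)*(-3127301 + 2657497) = (1139296 + 3071577)*(-3127301 + 2657497) = 4210873*(-469804) = -1978284978892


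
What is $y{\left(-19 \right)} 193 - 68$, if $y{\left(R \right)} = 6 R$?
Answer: $-22070$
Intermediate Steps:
$y{\left(-19 \right)} 193 - 68 = 6 \left(-19\right) 193 - 68 = \left(-114\right) 193 - 68 = -22002 - 68 = -22070$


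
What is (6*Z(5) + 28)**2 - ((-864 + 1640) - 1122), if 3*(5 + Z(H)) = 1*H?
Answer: 410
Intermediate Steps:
Z(H) = -5 + H/3 (Z(H) = -5 + (1*H)/3 = -5 + H/3)
(6*Z(5) + 28)**2 - ((-864 + 1640) - 1122) = (6*(-5 + (1/3)*5) + 28)**2 - ((-864 + 1640) - 1122) = (6*(-5 + 5/3) + 28)**2 - (776 - 1122) = (6*(-10/3) + 28)**2 - 1*(-346) = (-20 + 28)**2 + 346 = 8**2 + 346 = 64 + 346 = 410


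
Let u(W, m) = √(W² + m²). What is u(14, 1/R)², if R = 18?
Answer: 63505/324 ≈ 196.00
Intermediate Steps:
u(14, 1/R)² = (√(14² + (1/18)²))² = (√(196 + (1/18)²))² = (√(196 + 1/324))² = (√(63505/324))² = (√63505/18)² = 63505/324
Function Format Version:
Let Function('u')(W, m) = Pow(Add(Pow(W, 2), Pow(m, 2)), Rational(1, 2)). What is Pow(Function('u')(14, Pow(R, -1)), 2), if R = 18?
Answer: Rational(63505, 324) ≈ 196.00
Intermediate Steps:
Pow(Function('u')(14, Pow(R, -1)), 2) = Pow(Pow(Add(Pow(14, 2), Pow(Pow(18, -1), 2)), Rational(1, 2)), 2) = Pow(Pow(Add(196, Pow(Rational(1, 18), 2)), Rational(1, 2)), 2) = Pow(Pow(Add(196, Rational(1, 324)), Rational(1, 2)), 2) = Pow(Pow(Rational(63505, 324), Rational(1, 2)), 2) = Pow(Mul(Rational(1, 18), Pow(63505, Rational(1, 2))), 2) = Rational(63505, 324)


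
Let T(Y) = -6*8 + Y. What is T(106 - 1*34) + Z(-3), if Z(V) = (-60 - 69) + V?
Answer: -108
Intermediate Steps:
Z(V) = -129 + V
T(Y) = -48 + Y
T(106 - 1*34) + Z(-3) = (-48 + (106 - 1*34)) + (-129 - 3) = (-48 + (106 - 34)) - 132 = (-48 + 72) - 132 = 24 - 132 = -108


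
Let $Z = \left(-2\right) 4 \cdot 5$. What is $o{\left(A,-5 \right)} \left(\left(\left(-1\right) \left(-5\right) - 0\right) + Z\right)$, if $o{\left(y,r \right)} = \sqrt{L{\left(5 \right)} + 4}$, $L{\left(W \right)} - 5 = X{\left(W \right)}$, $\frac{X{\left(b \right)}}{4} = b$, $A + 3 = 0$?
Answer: $- 35 \sqrt{29} \approx -188.48$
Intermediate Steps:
$A = -3$ ($A = -3 + 0 = -3$)
$Z = -40$ ($Z = \left(-8\right) 5 = -40$)
$X{\left(b \right)} = 4 b$
$L{\left(W \right)} = 5 + 4 W$
$o{\left(y,r \right)} = \sqrt{29}$ ($o{\left(y,r \right)} = \sqrt{\left(5 + 4 \cdot 5\right) + 4} = \sqrt{\left(5 + 20\right) + 4} = \sqrt{25 + 4} = \sqrt{29}$)
$o{\left(A,-5 \right)} \left(\left(\left(-1\right) \left(-5\right) - 0\right) + Z\right) = \sqrt{29} \left(\left(\left(-1\right) \left(-5\right) - 0\right) - 40\right) = \sqrt{29} \left(\left(5 + 0\right) - 40\right) = \sqrt{29} \left(5 - 40\right) = \sqrt{29} \left(-35\right) = - 35 \sqrt{29}$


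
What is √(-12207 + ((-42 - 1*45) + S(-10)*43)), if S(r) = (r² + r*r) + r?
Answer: 2*I*√1031 ≈ 64.218*I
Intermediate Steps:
S(r) = r + 2*r² (S(r) = (r² + r²) + r = 2*r² + r = r + 2*r²)
√(-12207 + ((-42 - 1*45) + S(-10)*43)) = √(-12207 + ((-42 - 1*45) - 10*(1 + 2*(-10))*43)) = √(-12207 + ((-42 - 45) - 10*(1 - 20)*43)) = √(-12207 + (-87 - 10*(-19)*43)) = √(-12207 + (-87 + 190*43)) = √(-12207 + (-87 + 8170)) = √(-12207 + 8083) = √(-4124) = 2*I*√1031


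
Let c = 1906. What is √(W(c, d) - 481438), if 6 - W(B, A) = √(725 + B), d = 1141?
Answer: √(-481432 - √2631) ≈ 693.89*I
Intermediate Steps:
W(B, A) = 6 - √(725 + B)
√(W(c, d) - 481438) = √((6 - √(725 + 1906)) - 481438) = √((6 - √2631) - 481438) = √(-481432 - √2631)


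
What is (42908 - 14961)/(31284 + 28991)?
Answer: 27947/60275 ≈ 0.46366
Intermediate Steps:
(42908 - 14961)/(31284 + 28991) = 27947/60275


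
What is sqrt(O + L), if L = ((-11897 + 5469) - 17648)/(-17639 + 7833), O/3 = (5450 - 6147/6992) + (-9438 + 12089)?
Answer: sqrt(1785102975332014211)/8570444 ≈ 155.89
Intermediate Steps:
O = 169908135/6992 (O = 3*((5450 - 6147/6992) + (-9438 + 12089)) = 3*((5450 - 6147*1/6992) + 2651) = 3*((5450 - 6147/6992) + 2651) = 3*(38100253/6992 + 2651) = 3*(56636045/6992) = 169908135/6992 ≈ 24300.)
L = 12038/4903 (L = (-6428 - 17648)/(-9806) = -24076*(-1/9806) = 12038/4903 ≈ 2.4552)
sqrt(O + L) = sqrt(169908135/6992 + 12038/4903) = sqrt(833143755601/34281776) = sqrt(1785102975332014211)/8570444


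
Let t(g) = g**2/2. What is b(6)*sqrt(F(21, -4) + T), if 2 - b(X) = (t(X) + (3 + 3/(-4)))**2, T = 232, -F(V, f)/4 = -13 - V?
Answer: -6529*sqrt(23)/4 ≈ -7828.0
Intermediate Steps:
t(g) = g**2/2 (t(g) = g**2*(1/2) = g**2/2)
F(V, f) = 52 + 4*V (F(V, f) = -4*(-13 - V) = 52 + 4*V)
b(X) = 2 - (9/4 + X**2/2)**2 (b(X) = 2 - (X**2/2 + (3 + 3/(-4)))**2 = 2 - (X**2/2 + (3 + 3*(-1/4)))**2 = 2 - (X**2/2 + (3 - 3/4))**2 = 2 - (X**2/2 + 9/4)**2 = 2 - (9/4 + X**2/2)**2)
b(6)*sqrt(F(21, -4) + T) = (2 - (9 + 2*6**2)**2/16)*sqrt((52 + 4*21) + 232) = (2 - (9 + 2*36)**2/16)*sqrt((52 + 84) + 232) = (2 - (9 + 72)**2/16)*sqrt(136 + 232) = (2 - 1/16*81**2)*sqrt(368) = (2 - 1/16*6561)*(4*sqrt(23)) = (2 - 6561/16)*(4*sqrt(23)) = -6529*sqrt(23)/4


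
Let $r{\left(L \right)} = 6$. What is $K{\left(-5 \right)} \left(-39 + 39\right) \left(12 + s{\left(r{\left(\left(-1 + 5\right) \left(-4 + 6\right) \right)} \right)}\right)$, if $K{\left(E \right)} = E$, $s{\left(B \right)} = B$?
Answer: $0$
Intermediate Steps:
$K{\left(-5 \right)} \left(-39 + 39\right) \left(12 + s{\left(r{\left(\left(-1 + 5\right) \left(-4 + 6\right) \right)} \right)}\right) = - 5 \left(-39 + 39\right) \left(12 + 6\right) = - 5 \cdot 0 \cdot 18 = \left(-5\right) 0 = 0$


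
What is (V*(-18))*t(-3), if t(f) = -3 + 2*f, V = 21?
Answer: 3402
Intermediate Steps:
(V*(-18))*t(-3) = (21*(-18))*(-3 + 2*(-3)) = -378*(-3 - 6) = -378*(-9) = 3402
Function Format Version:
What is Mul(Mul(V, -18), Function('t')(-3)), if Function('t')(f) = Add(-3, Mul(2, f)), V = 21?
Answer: 3402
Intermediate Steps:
Mul(Mul(V, -18), Function('t')(-3)) = Mul(Mul(21, -18), Add(-3, Mul(2, -3))) = Mul(-378, Add(-3, -6)) = Mul(-378, -9) = 3402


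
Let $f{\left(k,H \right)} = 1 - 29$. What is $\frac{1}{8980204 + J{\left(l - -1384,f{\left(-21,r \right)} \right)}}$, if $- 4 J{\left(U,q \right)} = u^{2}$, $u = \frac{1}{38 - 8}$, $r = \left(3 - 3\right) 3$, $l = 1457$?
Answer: $\frac{3600}{32328734399} \approx 1.1136 \cdot 10^{-7}$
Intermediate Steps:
$r = 0$ ($r = 0 \cdot 3 = 0$)
$u = \frac{1}{30} \approx 0.033333$
$f{\left(k,H \right)} = -28$ ($f{\left(k,H \right)} = 1 - 29 = -28$)
$J{\left(U,q \right)} = - \frac{1}{3600}$ ($J{\left(U,q \right)} = - \frac{1}{4 \cdot 900} = \left(- \frac{1}{4}\right) \frac{1}{900} = - \frac{1}{3600}$)
$\frac{1}{8980204 + J{\left(l - -1384,f{\left(-21,r \right)} \right)}} = \frac{1}{8980204 - \frac{1}{3600}} = \frac{1}{\frac{32328734399}{3600}} = \frac{3600}{32328734399}$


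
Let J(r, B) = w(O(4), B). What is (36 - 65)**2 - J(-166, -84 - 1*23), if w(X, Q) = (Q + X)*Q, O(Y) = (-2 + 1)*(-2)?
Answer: -10394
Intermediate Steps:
O(Y) = 2 (O(Y) = -1*(-2) = 2)
w(X, Q) = Q*(Q + X)
J(r, B) = B*(2 + B) (J(r, B) = B*(B + 2) = B*(2 + B))
(36 - 65)**2 - J(-166, -84 - 1*23) = (36 - 65)**2 - (-84 - 1*23)*(2 + (-84 - 1*23)) = (-29)**2 - (-84 - 23)*(2 + (-84 - 23)) = 841 - (-107)*(2 - 107) = 841 - (-107)*(-105) = 841 - 1*11235 = 841 - 11235 = -10394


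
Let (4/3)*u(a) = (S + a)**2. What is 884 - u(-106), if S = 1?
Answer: -29539/4 ≈ -7384.8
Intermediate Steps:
u(a) = 3*(1 + a)**2/4
884 - u(-106) = 884 - 3*(1 - 106)**2/4 = 884 - 3*(-105)**2/4 = 884 - 3*11025/4 = 884 - 1*33075/4 = 884 - 33075/4 = -29539/4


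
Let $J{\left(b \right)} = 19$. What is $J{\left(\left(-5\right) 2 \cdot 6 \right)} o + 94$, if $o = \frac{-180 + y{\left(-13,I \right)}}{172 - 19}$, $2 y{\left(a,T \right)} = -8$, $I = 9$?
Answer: $\frac{10886}{153} \approx 71.15$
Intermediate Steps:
$y{\left(a,T \right)} = -4$ ($y{\left(a,T \right)} = \frac{1}{2} \left(-8\right) = -4$)
$o = - \frac{184}{153}$ ($o = \frac{-180 - 4}{172 - 19} = - \frac{184}{153} \approx -1.2026$)
$J{\left(\left(-5\right) 2 \cdot 6 \right)} o + 94 = 19 \left(- \frac{184}{153}\right) + 94 = - \frac{3496}{153} + 94 = \frac{10886}{153}$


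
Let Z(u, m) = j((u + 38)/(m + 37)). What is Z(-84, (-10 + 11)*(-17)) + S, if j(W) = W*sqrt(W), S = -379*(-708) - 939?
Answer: 267393 - 23*I*sqrt(230)/100 ≈ 2.6739e+5 - 3.4881*I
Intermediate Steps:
S = 267393 (S = 268332 - 939 = 267393)
j(W) = W**(3/2)
Z(u, m) = ((38 + u)/(37 + m))**(3/2) (Z(u, m) = ((u + 38)/(m + 37))**(3/2) = ((38 + u)/(37 + m))**(3/2))
Z(-84, (-10 + 11)*(-17)) + S = ((38 - 84)/(37 + (-10 + 11)*(-17)))**(3/2) + 267393 = (-46/(37 + 1*(-17)))**(3/2) + 267393 = (-46/(37 - 17))**(3/2) + 267393 = (-46/20)**(3/2) + 267393 = ((1/20)*(-46))**(3/2) + 267393 = (-23/10)**(3/2) + 267393 = -23*I*sqrt(230)/100 + 267393 = 267393 - 23*I*sqrt(230)/100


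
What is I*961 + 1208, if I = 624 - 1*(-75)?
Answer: 672947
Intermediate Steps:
I = 699 (I = 624 + 75 = 699)
I*961 + 1208 = 699*961 + 1208 = 671739 + 1208 = 672947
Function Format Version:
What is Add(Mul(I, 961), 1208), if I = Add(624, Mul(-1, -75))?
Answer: 672947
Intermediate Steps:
I = 699 (I = Add(624, 75) = 699)
Add(Mul(I, 961), 1208) = Add(Mul(699, 961), 1208) = Add(671739, 1208) = 672947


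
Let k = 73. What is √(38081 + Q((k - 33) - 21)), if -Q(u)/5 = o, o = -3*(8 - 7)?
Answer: 4*√2381 ≈ 195.18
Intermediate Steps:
o = -3 (o = -3*1 = -3)
Q(u) = 15 (Q(u) = -5*(-3) = 15)
√(38081 + Q((k - 33) - 21)) = √(38081 + 15) = √38096 = 4*√2381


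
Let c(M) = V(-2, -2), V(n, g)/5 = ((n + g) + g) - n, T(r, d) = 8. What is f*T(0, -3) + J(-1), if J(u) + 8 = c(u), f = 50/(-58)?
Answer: -1012/29 ≈ -34.897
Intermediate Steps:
f = -25/29 (f = 50*(-1/58) = -25/29 ≈ -0.86207)
V(n, g) = 10*g (V(n, g) = 5*(((n + g) + g) - n) = 5*(((g + n) + g) - n) = 5*((n + 2*g) - n) = 5*(2*g) = 10*g)
c(M) = -20 (c(M) = 10*(-2) = -20)
J(u) = -28 (J(u) = -8 - 20 = -28)
f*T(0, -3) + J(-1) = -25/29*8 - 28 = -200/29 - 28 = -1012/29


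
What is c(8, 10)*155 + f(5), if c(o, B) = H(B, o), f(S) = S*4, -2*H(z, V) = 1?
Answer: -115/2 ≈ -57.500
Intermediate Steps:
H(z, V) = -½ (H(z, V) = -½*1 = -½)
f(S) = 4*S
c(o, B) = -½
c(8, 10)*155 + f(5) = -½*155 + 4*5 = -155/2 + 20 = -115/2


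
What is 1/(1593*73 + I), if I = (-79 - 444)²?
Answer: 1/389818 ≈ 2.5653e-6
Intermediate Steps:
I = 273529 (I = (-523)² = 273529)
1/(1593*73 + I) = 1/(1593*73 + 273529) = 1/(116289 + 273529) = 1/389818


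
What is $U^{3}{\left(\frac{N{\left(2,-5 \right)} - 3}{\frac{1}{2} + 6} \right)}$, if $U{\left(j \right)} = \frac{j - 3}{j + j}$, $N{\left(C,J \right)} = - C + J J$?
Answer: $\frac{1}{512000} \approx 1.9531 \cdot 10^{-6}$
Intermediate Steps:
$N{\left(C,J \right)} = J^{2} - C$ ($N{\left(C,J \right)} = - C + J^{2} = J^{2} - C$)
$U{\left(j \right)} = \frac{-3 + j}{2 j}$
$U^{3}{\left(\frac{N{\left(2,-5 \right)} - 3}{\frac{1}{2} + 6} \right)} = \left(\frac{-3 + \frac{\left(\left(-5\right)^{2} - 2\right) - 3}{\frac{1}{2} + 6}}{2 \frac{\left(\left(-5\right)^{2} - 2\right) - 3}{\frac{1}{2} + 6}}\right)^{3} = \left(\frac{-3 + \frac{\left(25 - 2\right) - 3}{\frac{1}{2} + 6}}{2 \frac{\left(25 - 2\right) - 3}{\frac{1}{2} + 6}}\right)^{3} = \left(\frac{-3 + \frac{23 - 3}{\frac{13}{2}}}{2 \frac{23 - 3}{\frac{13}{2}}}\right)^{3} = \left(\frac{-3 + 20 \cdot \frac{2}{13}}{2 \cdot 20 \cdot \frac{2}{13}}\right)^{3} = \left(\frac{-3 + \frac{40}{13}}{2 \cdot \frac{40}{13}}\right)^{3} = \left(\frac{1}{2} \cdot \frac{13}{40} \cdot \frac{1}{13}\right)^{3} = \left(\frac{1}{80}\right)^{3} = \frac{1}{512000}$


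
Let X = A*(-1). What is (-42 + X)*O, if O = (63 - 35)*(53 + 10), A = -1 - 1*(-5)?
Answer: -81144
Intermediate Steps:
A = 4 (A = -1 + 5 = 4)
O = 1764 (O = 28*63 = 1764)
X = -4 (X = 4*(-1) = -4)
(-42 + X)*O = (-42 - 4)*1764 = -46*1764 = -81144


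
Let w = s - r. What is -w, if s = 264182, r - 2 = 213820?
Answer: -50360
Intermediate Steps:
r = 213822 (r = 2 + 213820 = 213822)
w = 50360 (w = 264182 - 1*213822 = 264182 - 213822 = 50360)
-w = -1*50360 = -50360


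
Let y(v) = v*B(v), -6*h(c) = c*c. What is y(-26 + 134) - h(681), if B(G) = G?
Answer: 177915/2 ≈ 88958.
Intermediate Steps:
h(c) = -c²/6 (h(c) = -c*c/6 = -c²/6)
y(v) = v² (y(v) = v*v = v²)
y(-26 + 134) - h(681) = (-26 + 134)² - (-1)*681²/6 = 108² - (-1)*463761/6 = 11664 - 1*(-154587/2) = 11664 + 154587/2 = 177915/2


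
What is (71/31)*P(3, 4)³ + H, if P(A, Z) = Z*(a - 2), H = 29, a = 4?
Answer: 37251/31 ≈ 1201.6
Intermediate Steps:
P(A, Z) = 2*Z (P(A, Z) = Z*(4 - 2) = Z*2 = 2*Z)
(71/31)*P(3, 4)³ + H = (71/31)*(2*4)³ + 29 = (71*(1/31))*8³ + 29 = (71/31)*512 + 29 = 36352/31 + 29 = 37251/31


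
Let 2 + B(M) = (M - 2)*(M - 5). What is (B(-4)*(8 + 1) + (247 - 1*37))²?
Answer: 459684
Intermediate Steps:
B(M) = -2 + (-5 + M)*(-2 + M) (B(M) = -2 + (M - 2)*(M - 5) = -2 + (-2 + M)*(-5 + M) = -2 + (-5 + M)*(-2 + M))
(B(-4)*(8 + 1) + (247 - 1*37))² = ((8 + (-4)² - 7*(-4))*(8 + 1) + (247 - 1*37))² = ((8 + 16 + 28)*9 + (247 - 37))² = (52*9 + 210)² = (468 + 210)² = 678² = 459684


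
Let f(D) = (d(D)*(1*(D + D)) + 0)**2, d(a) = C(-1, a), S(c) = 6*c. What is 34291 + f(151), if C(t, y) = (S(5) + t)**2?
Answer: 64506890615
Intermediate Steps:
C(t, y) = (30 + t)**2 (C(t, y) = (6*5 + t)**2 = (30 + t)**2)
d(a) = 841 (d(a) = (30 - 1)**2 = 29**2 = 841)
f(D) = 2829124*D**2 (f(D) = (841*(1*(D + D)) + 0)**2 = (841*(1*(2*D)) + 0)**2 = (841*(2*D) + 0)**2 = (1682*D + 0)**2 = (1682*D)**2 = 2829124*D**2)
34291 + f(151) = 34291 + 2829124*151**2 = 34291 + 2829124*22801 = 34291 + 64506856324 = 64506890615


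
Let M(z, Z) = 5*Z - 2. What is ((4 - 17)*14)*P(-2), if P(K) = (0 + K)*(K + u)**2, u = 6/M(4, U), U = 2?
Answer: 2275/4 ≈ 568.75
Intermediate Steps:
M(z, Z) = -2 + 5*Z
u = 3/4 (u = 6/(-2 + 5*2) = 6/(-2 + 10) = 6/8 = 6*(1/8) = 3/4 ≈ 0.75000)
P(K) = K*(3/4 + K)**2 (P(K) = (0 + K)*(K + 3/4)**2 = K*(3/4 + K)**2)
((4 - 17)*14)*P(-2) = ((4 - 17)*14)*((1/16)*(-2)*(3 + 4*(-2))**2) = (-13*14)*((1/16)*(-2)*(3 - 8)**2) = -91*(-2)*(-5)**2/8 = -91*(-2)*25/8 = -182*(-25/8) = 2275/4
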